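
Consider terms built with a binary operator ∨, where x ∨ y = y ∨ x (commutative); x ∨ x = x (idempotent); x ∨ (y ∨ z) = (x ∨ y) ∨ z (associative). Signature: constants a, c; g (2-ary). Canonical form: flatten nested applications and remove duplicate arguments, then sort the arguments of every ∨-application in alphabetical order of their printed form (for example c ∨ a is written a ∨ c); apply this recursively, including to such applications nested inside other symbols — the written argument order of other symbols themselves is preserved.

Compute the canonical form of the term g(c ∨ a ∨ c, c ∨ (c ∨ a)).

Answer: g(a ∨ c, a ∨ c)

Derivation:
Work inside:  c ∨ (c ∨ a)
Merge nested applications:  c ∨ c ∨ a
Drop duplicates:  drop duplicate c
Order the arguments:  a ∨ c
Put back:  g(a ∨ c, a ∨ c)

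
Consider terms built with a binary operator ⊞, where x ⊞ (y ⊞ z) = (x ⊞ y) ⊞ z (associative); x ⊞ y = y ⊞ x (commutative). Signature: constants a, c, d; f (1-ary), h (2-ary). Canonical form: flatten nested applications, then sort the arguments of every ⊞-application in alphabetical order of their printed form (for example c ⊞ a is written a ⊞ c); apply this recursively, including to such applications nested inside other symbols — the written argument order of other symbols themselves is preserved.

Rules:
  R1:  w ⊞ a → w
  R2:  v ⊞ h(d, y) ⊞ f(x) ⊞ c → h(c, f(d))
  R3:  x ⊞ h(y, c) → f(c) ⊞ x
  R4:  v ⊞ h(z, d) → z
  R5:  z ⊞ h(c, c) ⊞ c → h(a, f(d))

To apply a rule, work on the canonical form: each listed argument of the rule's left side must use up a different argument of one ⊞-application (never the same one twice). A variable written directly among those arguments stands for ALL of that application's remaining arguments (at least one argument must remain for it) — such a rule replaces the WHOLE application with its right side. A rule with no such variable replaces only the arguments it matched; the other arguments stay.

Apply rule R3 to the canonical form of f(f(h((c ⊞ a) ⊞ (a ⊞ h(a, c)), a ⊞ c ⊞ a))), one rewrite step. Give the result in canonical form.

Answer: f(f(h(a ⊞ a ⊞ c ⊞ f(c), a ⊞ a ⊞ c)))

Derivation:
Canonical form:  f(f(h(a ⊞ a ⊞ c ⊞ h(a, c), a ⊞ a ⊞ c)))
R3 matches:  uses h(a, c);  x := a ⊞ a ⊞ c, y := a
The extension variable absorbs all remaining arguments, so the whole application is rewritten.
New term:  f(f(h(a ⊞ a ⊞ c ⊞ f(c), a ⊞ a ⊞ c)))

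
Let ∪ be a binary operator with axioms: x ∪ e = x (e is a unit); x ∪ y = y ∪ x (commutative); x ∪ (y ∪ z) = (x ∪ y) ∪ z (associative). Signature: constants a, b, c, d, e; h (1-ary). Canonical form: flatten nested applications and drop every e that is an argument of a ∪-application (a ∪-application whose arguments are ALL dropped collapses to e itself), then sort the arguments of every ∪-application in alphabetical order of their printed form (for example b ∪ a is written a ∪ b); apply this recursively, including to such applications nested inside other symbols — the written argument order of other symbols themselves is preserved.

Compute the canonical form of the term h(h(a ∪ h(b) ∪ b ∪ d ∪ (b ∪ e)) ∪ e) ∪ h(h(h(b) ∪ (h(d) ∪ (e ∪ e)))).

Answer: h(h(a ∪ b ∪ b ∪ d ∪ h(b))) ∪ h(h(h(b) ∪ h(d)))

Derivation:
Inside:  h(h(a ∪ h(b) ∪ b ∪ d ∪ (b ∪ e)) ∪ e)  →  h(h(a ∪ b ∪ b ∪ d ∪ h(b)))
Canonicalize subterm:  h(h(h(b) ∪ (h(d) ∪ (e ∪ e))))  →  h(h(h(b) ∪ h(d)))
Sort:  h(h(a ∪ b ∪ b ∪ d ∪ h(b))) ∪ h(h(h(b) ∪ h(d)))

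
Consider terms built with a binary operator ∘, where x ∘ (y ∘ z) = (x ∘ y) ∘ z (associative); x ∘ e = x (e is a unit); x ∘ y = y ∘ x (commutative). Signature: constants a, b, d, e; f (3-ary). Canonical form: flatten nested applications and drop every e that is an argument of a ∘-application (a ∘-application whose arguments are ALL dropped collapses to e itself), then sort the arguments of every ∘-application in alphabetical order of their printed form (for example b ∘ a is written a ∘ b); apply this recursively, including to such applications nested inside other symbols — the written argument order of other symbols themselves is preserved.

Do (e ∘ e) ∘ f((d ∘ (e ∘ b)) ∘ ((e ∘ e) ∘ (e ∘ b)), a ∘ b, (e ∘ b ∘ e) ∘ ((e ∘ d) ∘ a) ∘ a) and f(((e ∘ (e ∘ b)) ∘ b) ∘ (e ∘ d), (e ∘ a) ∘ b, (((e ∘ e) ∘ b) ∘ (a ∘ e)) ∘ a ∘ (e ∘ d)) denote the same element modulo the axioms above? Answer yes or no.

Left:  (e ∘ e) ∘ f((d ∘ (e ∘ b)) ∘ ((e ∘ e) ∘ (e ∘ b)), a ∘ b, (e ∘ b ∘ e) ∘ ((e ∘ d) ∘ a) ∘ a)
  Merge nested applications:  e ∘ e ∘ f((d ∘ (e ∘ b)) ∘ ((e ∘ e) ∘ (e ∘ b)), a ∘ b, (e ∘ b ∘ e) ∘ ((e ∘ d) ∘ a) ∘ a)
  Simplify inside:  f((d ∘ (e ∘ b)) ∘ ((e ∘ e) ∘ (e ∘ b)), a ∘ b, (e ∘ b ∘ e) ∘ ((e ∘ d) ∘ a) ∘ a)  →  f(b ∘ b ∘ d, a ∘ b, a ∘ a ∘ b ∘ d)
  Unit:  drop e (×2)
  Sort arguments:  f(b ∘ b ∘ d, a ∘ b, a ∘ a ∘ b ∘ d)
Right:  f(((e ∘ (e ∘ b)) ∘ b) ∘ (e ∘ d), (e ∘ a) ∘ b, (((e ∘ e) ∘ b) ∘ (a ∘ e)) ∘ a ∘ (e ∘ d))
  Descend into:  (((e ∘ e) ∘ b) ∘ (a ∘ e)) ∘ a ∘ (e ∘ d)
  Flatten:  e ∘ e ∘ b ∘ a ∘ e ∘ a ∘ e ∘ d
  Units out:  drop e (×4)
  Sort arguments:  a ∘ a ∘ b ∘ d
  Rebuild:  f(b ∘ b ∘ d, a ∘ b, a ∘ a ∘ b ∘ d)

Answer: yes — both canonical forms are f(b ∘ b ∘ d, a ∘ b, a ∘ a ∘ b ∘ d)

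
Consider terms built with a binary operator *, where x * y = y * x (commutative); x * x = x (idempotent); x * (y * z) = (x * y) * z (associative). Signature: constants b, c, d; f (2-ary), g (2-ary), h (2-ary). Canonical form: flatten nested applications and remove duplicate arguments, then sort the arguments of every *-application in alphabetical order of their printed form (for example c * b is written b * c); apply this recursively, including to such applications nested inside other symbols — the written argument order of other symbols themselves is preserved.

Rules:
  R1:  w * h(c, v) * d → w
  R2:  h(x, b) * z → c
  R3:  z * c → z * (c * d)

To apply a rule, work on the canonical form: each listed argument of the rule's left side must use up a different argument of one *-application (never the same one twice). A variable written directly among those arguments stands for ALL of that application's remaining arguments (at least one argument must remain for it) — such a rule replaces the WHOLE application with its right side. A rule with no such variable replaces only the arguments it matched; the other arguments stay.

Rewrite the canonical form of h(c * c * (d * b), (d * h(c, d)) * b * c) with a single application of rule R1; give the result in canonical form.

Answer: h(b * c * d, b * c)

Derivation:
Canonical form:  h(b * c * d, b * c * d * h(c, d))
Match R1:  consume d, h(c, d);  v := d, w := b * c
Every leftover argument binds to the variable; the entire application is replaced.
Result:  h(b * c * d, b * c)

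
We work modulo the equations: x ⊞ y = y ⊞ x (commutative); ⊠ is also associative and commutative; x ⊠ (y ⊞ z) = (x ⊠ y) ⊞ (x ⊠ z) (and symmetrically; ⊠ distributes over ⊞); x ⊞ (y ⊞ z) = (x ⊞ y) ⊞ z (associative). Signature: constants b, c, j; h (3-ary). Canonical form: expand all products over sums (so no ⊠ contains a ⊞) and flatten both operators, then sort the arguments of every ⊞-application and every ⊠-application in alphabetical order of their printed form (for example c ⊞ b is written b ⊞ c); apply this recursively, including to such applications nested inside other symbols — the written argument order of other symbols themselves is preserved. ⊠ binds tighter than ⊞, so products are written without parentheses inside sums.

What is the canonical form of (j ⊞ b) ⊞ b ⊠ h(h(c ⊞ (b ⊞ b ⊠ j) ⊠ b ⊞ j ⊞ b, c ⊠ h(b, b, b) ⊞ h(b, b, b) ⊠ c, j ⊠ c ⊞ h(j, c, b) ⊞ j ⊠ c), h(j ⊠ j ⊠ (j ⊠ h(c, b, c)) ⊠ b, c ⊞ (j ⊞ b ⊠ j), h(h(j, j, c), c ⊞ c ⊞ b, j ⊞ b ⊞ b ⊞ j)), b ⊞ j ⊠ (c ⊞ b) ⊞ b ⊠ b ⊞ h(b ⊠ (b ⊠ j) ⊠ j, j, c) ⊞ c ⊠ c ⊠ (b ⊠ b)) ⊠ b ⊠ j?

Expand products over sums:  j ⊞ b ⊞ b ⊠ b ⊠ h(h(b ⊞ b ⊠ b ⊞ b ⊠ b ⊠ j ⊞ c ⊞ j, c ⊠ h(b, b, b) ⊞ c ⊠ h(b, b, b), c ⊠ j ⊞ c ⊠ j ⊞ h(j, c, b)), h(b ⊠ h(c, b, c) ⊠ j ⊠ j ⊠ j, b ⊠ j ⊞ c ⊞ j, h(h(j, j, c), b ⊞ c ⊞ c, b ⊞ b ⊞ j ⊞ j)), b ⊞ b ⊠ b ⊞ b ⊠ b ⊠ c ⊠ c ⊞ b ⊠ j ⊞ c ⊠ j ⊞ h(b ⊠ b ⊠ j ⊠ j, j, c)) ⊠ j
Sort arguments:  b ⊞ b ⊠ b ⊠ h(h(b ⊞ b ⊠ b ⊞ b ⊠ b ⊠ j ⊞ c ⊞ j, c ⊠ h(b, b, b) ⊞ c ⊠ h(b, b, b), c ⊠ j ⊞ c ⊠ j ⊞ h(j, c, b)), h(b ⊠ h(c, b, c) ⊠ j ⊠ j ⊠ j, b ⊠ j ⊞ c ⊞ j, h(h(j, j, c), b ⊞ c ⊞ c, b ⊞ b ⊞ j ⊞ j)), b ⊞ b ⊠ b ⊞ b ⊠ b ⊠ c ⊠ c ⊞ b ⊠ j ⊞ c ⊠ j ⊞ h(b ⊠ b ⊠ j ⊠ j, j, c)) ⊠ j ⊞ j

Answer: b ⊞ b ⊠ b ⊠ h(h(b ⊞ b ⊠ b ⊞ b ⊠ b ⊠ j ⊞ c ⊞ j, c ⊠ h(b, b, b) ⊞ c ⊠ h(b, b, b), c ⊠ j ⊞ c ⊠ j ⊞ h(j, c, b)), h(b ⊠ h(c, b, c) ⊠ j ⊠ j ⊠ j, b ⊠ j ⊞ c ⊞ j, h(h(j, j, c), b ⊞ c ⊞ c, b ⊞ b ⊞ j ⊞ j)), b ⊞ b ⊠ b ⊞ b ⊠ b ⊠ c ⊠ c ⊞ b ⊠ j ⊞ c ⊠ j ⊞ h(b ⊠ b ⊠ j ⊠ j, j, c)) ⊠ j ⊞ j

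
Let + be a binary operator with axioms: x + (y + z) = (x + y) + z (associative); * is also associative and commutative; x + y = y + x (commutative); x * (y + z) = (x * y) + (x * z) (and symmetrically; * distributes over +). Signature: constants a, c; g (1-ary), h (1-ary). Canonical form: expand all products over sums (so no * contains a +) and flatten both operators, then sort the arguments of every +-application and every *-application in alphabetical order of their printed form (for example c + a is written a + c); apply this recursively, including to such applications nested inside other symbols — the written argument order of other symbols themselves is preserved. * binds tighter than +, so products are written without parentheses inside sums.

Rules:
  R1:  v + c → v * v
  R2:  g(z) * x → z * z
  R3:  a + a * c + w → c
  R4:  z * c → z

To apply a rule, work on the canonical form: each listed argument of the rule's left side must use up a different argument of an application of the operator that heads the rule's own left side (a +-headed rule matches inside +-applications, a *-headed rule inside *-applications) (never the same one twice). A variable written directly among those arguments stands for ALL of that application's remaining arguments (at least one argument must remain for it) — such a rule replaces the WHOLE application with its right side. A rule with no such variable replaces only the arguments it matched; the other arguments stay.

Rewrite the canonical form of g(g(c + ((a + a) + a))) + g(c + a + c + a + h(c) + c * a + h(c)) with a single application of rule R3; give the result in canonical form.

Answer: g(c) + g(g(a + a + a + c))

Derivation:
Canonical form:  g(a + a + a * c + c + c + h(c) + h(c)) + g(g(a + a + a + c))
Apply R3:  consuming a, a * c;  w := a + c + c + h(c) + h(c)
Every leftover argument binds to the variable; the entire application is replaced.
New term:  g(c) + g(g(a + a + a + c))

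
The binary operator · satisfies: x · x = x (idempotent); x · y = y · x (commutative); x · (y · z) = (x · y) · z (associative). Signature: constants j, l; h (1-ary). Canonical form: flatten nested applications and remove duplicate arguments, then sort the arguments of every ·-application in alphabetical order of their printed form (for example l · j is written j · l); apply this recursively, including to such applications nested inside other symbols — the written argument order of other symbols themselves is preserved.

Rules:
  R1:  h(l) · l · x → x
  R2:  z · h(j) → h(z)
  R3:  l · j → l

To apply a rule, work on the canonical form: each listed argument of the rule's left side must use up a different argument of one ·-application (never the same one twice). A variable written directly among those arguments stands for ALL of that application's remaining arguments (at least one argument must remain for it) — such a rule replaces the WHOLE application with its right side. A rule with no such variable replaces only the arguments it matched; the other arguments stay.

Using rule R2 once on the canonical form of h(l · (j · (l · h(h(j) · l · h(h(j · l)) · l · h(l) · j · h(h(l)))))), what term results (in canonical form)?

Answer: h(h(h(h(h(j · l)) · h(h(l)) · h(l) · j · l)) · j · l)

Derivation:
Canonical form:  h(h(h(h(j · l)) · h(h(l)) · h(j) · h(l) · j · l) · j · l)
R2 matches:  uses h(j);  z := h(h(j · l)) · h(h(l)) · h(l) · j · l
The extension variable absorbs all remaining arguments, so the whole application is rewritten.
Giving:  h(h(h(h(h(j · l)) · h(h(l)) · h(l) · j · l)) · j · l)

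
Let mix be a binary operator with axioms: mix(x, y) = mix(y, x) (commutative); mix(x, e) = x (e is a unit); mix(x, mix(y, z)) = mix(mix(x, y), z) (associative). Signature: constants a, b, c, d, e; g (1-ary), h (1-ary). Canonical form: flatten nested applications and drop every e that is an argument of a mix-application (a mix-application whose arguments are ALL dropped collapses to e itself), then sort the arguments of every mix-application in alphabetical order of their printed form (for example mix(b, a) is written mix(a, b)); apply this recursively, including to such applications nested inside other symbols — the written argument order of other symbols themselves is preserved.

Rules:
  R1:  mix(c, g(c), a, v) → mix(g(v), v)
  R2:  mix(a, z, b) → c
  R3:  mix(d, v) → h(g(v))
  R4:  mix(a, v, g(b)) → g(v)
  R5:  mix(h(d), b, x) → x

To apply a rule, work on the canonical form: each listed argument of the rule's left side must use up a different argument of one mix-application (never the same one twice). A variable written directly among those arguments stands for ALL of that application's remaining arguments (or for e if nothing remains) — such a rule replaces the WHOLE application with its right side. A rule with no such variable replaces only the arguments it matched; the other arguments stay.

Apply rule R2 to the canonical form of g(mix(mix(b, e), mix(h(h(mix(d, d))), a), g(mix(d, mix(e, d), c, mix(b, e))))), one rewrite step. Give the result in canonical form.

Answer: g(c)

Derivation:
Canonical form:  g(mix(a, b, g(mix(b, c, d, d)), h(h(mix(d, d)))))
R2 matches:  uses a, b;  z := mix(g(mix(b, c, d, d)), h(h(mix(d, d))))
Every leftover argument binds to the variable; the entire application is replaced.
Result:  g(c)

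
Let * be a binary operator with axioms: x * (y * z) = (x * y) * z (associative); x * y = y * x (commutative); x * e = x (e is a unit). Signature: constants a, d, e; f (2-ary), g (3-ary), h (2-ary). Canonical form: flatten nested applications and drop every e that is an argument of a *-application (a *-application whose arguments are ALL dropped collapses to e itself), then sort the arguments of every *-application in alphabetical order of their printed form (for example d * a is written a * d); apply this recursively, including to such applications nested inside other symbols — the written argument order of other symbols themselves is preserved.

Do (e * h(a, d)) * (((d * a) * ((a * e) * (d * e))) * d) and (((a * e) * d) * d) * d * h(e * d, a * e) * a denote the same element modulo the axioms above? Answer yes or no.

Answer: no — a * a * d * d * d * h(a, d) vs a * a * d * d * d * h(d, a)

Derivation:
Left:  (e * h(a, d)) * (((d * a) * ((a * e) * (d * e))) * d)
  Flatten:  e * h(a, d) * d * a * a * e * d * e * d
  Unit:  drop e (×3)
  Sort arguments:  a * a * d * d * d * h(a, d)
Right:  (((a * e) * d) * d) * d * h(e * d, a * e) * a
  Merge nested applications:  a * e * d * d * d * h(e * d, a * e) * a
  Inside:  h(e * d, a * e)  →  h(d, a)
  Units out:  drop e
  Order the arguments:  a * a * d * d * d * h(d, a)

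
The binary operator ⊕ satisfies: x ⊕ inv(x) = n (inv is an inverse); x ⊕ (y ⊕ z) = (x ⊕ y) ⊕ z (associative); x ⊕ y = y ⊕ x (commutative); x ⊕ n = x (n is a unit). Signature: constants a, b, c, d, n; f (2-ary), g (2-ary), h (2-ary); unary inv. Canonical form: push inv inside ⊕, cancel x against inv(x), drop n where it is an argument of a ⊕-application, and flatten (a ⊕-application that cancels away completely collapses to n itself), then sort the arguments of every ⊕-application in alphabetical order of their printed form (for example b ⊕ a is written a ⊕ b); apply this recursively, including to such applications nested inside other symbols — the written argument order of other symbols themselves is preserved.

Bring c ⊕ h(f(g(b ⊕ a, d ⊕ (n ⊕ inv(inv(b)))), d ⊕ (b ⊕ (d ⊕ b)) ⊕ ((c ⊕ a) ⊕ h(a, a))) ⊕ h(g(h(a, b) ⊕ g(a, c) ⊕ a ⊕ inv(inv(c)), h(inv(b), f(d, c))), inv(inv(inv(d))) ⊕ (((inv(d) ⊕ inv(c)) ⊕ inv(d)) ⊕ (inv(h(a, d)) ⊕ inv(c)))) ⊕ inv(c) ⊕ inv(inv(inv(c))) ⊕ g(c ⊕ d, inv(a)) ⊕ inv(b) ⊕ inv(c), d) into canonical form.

Answer: c ⊕ h(f(g(a ⊕ b, b ⊕ d), a ⊕ b ⊕ b ⊕ c ⊕ d ⊕ d ⊕ h(a, a)) ⊕ g(c ⊕ d, inv(a)) ⊕ h(g(a ⊕ c ⊕ g(a, c) ⊕ h(a, b), h(inv(b), f(d, c))), inv(c) ⊕ inv(c) ⊕ inv(d) ⊕ inv(d) ⊕ inv(d) ⊕ inv(h(a, d))) ⊕ inv(b) ⊕ inv(c) ⊕ inv(c) ⊕ inv(c), d)

Derivation:
Push inv inside:  distribute inv over ⊕ and collapse double inv
Collect:  c ⊕ h(f(g(a ⊕ b, b ⊕ d), a ⊕ b ⊕ b ⊕ c ⊕ d ⊕ d ⊕ h(a, a)) ⊕ g(c ⊕ d, inv(a)) ⊕ h(g(a ⊕ c ⊕ g(a, c) ⊕ h(a, b), h(inv(b), f(d, c))), inv(c) ⊕ inv(c) ⊕ inv(d) ⊕ inv(d) ⊕ inv(d) ⊕ inv(h(a, d))) ⊕ inv(b) ⊕ inv(c) ⊕ inv(c) ⊕ inv(c), d)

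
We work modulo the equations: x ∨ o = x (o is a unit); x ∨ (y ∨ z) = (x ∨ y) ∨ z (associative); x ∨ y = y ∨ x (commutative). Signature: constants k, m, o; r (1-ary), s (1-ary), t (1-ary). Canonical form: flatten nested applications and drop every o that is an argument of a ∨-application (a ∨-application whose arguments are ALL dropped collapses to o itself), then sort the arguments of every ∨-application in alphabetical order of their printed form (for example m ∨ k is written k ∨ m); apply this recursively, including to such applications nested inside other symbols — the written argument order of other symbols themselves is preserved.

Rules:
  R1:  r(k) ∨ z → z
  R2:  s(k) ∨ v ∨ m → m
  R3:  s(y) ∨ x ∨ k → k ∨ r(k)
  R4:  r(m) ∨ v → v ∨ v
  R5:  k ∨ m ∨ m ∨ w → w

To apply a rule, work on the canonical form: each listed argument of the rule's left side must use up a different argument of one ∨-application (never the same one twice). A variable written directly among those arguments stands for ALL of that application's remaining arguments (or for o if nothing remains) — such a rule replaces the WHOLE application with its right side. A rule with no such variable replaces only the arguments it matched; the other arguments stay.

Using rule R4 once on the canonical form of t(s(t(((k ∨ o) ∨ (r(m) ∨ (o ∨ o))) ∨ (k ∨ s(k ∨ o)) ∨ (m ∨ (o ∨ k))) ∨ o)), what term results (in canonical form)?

Canonical form:  t(s(t(k ∨ k ∨ k ∨ m ∨ r(m) ∨ s(k))))
Apply R4:  consuming r(m);  v := k ∨ k ∨ k ∨ m ∨ s(k)
The extension variable absorbs all remaining arguments, so the whole application is rewritten.
Result:  t(s(t(k ∨ k ∨ k ∨ k ∨ k ∨ k ∨ m ∨ m ∨ s(k) ∨ s(k))))

Answer: t(s(t(k ∨ k ∨ k ∨ k ∨ k ∨ k ∨ m ∨ m ∨ s(k) ∨ s(k))))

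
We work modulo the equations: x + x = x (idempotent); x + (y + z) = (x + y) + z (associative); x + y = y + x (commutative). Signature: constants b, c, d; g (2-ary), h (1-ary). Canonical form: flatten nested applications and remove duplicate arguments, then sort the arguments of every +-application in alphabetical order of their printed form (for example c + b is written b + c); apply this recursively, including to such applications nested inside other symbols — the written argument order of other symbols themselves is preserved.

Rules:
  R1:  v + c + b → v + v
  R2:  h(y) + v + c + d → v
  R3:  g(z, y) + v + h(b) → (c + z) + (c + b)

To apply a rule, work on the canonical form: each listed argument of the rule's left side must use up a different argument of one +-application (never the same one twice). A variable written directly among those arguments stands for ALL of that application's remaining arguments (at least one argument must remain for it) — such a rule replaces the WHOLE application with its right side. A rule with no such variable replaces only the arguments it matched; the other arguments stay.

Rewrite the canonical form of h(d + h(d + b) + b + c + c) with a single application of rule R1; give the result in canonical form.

Answer: h(d + h(b + d))

Derivation:
Canonical form:  h(b + c + d + h(b + d))
Apply R1:  consuming b, c;  v := d + h(b + d)
Every leftover argument binds to the variable; the entire application is replaced.
Result:  h(d + h(b + d))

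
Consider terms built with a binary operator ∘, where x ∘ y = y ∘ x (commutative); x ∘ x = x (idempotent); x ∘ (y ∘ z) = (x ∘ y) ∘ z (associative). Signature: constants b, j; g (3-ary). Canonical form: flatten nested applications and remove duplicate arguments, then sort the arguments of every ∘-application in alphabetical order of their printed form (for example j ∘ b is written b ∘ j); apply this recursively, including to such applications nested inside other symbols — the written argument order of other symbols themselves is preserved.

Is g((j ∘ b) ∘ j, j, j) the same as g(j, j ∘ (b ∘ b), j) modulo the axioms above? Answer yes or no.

Left:  g((j ∘ b) ∘ j, j, j)
  Descend into:  (j ∘ b) ∘ j
  Flatten:  j ∘ b ∘ j
  Idempotence:  drop duplicate j
  Sort arguments:  b ∘ j
  Reassemble:  g(b ∘ j, j, j)
Right:  g(j, j ∘ (b ∘ b), j)
  Work inside:  j ∘ (b ∘ b)
  Merge nested applications:  j ∘ b ∘ b
  Drop duplicates:  drop duplicate b
  Order the arguments:  b ∘ j
  Reassemble:  g(j, b ∘ j, j)

Answer: no — g(b ∘ j, j, j) vs g(j, b ∘ j, j)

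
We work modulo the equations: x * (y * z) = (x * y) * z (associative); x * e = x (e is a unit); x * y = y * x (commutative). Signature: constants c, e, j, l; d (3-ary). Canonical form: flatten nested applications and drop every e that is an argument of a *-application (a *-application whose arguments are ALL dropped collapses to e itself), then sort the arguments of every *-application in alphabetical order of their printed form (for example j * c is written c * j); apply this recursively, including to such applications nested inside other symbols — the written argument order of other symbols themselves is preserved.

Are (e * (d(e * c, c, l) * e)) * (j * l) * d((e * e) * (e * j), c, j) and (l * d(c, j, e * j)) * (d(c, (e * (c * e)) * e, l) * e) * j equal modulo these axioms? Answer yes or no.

Left:  (e * (d(e * c, c, l) * e)) * (j * l) * d((e * e) * (e * j), c, j)
  Flatten:  e * d(e * c, c, l) * e * j * l * d((e * e) * (e * j), c, j)
  Simplify inside:  d(e * c, c, l)  →  d(c, c, l)
  Canonicalize subterm:  d((e * e) * (e * j), c, j)  →  d(j, c, j)
  Unit:  drop e (×2)
  Order the arguments:  d(c, c, l) * d(j, c, j) * j * l
Right:  (l * d(c, j, e * j)) * (d(c, (e * (c * e)) * e, l) * e) * j
  Merge nested applications:  l * d(c, j, e * j) * d(c, (e * (c * e)) * e, l) * e * j
  Inside:  d(c, j, e * j)  →  d(c, j, j)
  Inside:  d(c, (e * (c * e)) * e, l)  →  d(c, c, l)
  Units out:  drop e
  Sort arguments:  d(c, c, l) * d(c, j, j) * j * l

Answer: no — d(c, c, l) * d(j, c, j) * j * l vs d(c, c, l) * d(c, j, j) * j * l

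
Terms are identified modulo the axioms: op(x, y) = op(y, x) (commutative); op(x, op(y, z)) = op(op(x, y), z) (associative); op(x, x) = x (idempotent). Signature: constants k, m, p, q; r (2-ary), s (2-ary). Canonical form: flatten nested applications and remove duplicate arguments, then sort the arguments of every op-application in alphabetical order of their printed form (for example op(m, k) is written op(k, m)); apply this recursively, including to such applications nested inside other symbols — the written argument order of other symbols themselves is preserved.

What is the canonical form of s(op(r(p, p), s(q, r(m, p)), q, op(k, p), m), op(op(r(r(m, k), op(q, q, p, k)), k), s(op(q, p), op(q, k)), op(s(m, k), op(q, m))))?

Descend into:  op(op(r(r(m, k), op(q, q, p, k)), k), s(op(q, p), op(q, k)), op(s(m, k), op(q, m)))
Flatten:  op(r(r(m, k), op(q, q, p, k)), k, s(op(q, p), op(q, k)), s(m, k), q, m)
Canonicalize subterm:  r(r(m, k), op(q, q, p, k))  →  r(r(m, k), op(k, p, q))
Simplify inside:  s(op(q, p), op(q, k))  →  s(op(p, q), op(k, q))
Order the arguments:  op(k, m, q, r(r(m, k), op(k, p, q)), s(m, k), s(op(p, q), op(k, q)))
Rebuild:  s(op(k, m, p, q, r(p, p), s(q, r(m, p))), op(k, m, q, r(r(m, k), op(k, p, q)), s(m, k), s(op(p, q), op(k, q))))

Answer: s(op(k, m, p, q, r(p, p), s(q, r(m, p))), op(k, m, q, r(r(m, k), op(k, p, q)), s(m, k), s(op(p, q), op(k, q))))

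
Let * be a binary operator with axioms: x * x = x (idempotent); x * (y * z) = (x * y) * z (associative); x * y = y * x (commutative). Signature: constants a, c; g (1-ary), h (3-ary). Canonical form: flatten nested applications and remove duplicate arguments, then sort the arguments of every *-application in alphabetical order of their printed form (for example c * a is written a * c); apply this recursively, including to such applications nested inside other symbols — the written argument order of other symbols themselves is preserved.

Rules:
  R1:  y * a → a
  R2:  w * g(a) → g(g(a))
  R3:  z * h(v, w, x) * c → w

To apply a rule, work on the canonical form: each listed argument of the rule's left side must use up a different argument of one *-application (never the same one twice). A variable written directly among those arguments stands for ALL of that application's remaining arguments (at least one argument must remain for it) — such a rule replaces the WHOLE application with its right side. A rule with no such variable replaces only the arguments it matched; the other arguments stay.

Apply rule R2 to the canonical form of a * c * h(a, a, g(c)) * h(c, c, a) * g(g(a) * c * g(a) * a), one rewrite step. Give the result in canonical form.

Answer: a * c * g(g(g(a))) * h(a, a, g(c)) * h(c, c, a)

Derivation:
Canonical form:  a * c * g(a * c * g(a)) * h(a, a, g(c)) * h(c, c, a)
Match R2:  consume g(a);  w := a * c
The variable takes the whole remainder — replace the entire application.
Giving:  a * c * g(g(g(a))) * h(a, a, g(c)) * h(c, c, a)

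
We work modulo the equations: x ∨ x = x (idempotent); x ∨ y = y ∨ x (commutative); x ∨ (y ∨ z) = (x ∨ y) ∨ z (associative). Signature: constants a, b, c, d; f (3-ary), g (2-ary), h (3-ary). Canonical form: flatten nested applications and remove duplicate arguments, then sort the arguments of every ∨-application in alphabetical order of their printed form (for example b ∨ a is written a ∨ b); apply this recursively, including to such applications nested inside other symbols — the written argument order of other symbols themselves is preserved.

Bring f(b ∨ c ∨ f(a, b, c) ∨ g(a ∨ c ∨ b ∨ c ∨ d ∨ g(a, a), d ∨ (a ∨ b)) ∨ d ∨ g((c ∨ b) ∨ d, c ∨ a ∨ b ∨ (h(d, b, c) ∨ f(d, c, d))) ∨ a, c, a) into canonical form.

Focus inside:  b ∨ c ∨ f(a, b, c) ∨ g(a ∨ c ∨ b ∨ c ∨ d ∨ g(a, a), d ∨ (a ∨ b)) ∨ d ∨ g((c ∨ b) ∨ d, c ∨ a ∨ b ∨ (h(d, b, c) ∨ f(d, c, d))) ∨ a
Canonicalize subterm:  g(a ∨ c ∨ b ∨ c ∨ d ∨ g(a, a), d ∨ (a ∨ b))  →  g(a ∨ b ∨ c ∨ d ∨ g(a, a), a ∨ b ∨ d)
Inside:  g((c ∨ b) ∨ d, c ∨ a ∨ b ∨ (h(d, b, c) ∨ f(d, c, d)))  →  g(b ∨ c ∨ d, a ∨ b ∨ c ∨ f(d, c, d) ∨ h(d, b, c))
Order the arguments:  a ∨ b ∨ c ∨ d ∨ f(a, b, c) ∨ g(a ∨ b ∨ c ∨ d ∨ g(a, a), a ∨ b ∨ d) ∨ g(b ∨ c ∨ d, a ∨ b ∨ c ∨ f(d, c, d) ∨ h(d, b, c))
Put back:  f(a ∨ b ∨ c ∨ d ∨ f(a, b, c) ∨ g(a ∨ b ∨ c ∨ d ∨ g(a, a), a ∨ b ∨ d) ∨ g(b ∨ c ∨ d, a ∨ b ∨ c ∨ f(d, c, d) ∨ h(d, b, c)), c, a)

Answer: f(a ∨ b ∨ c ∨ d ∨ f(a, b, c) ∨ g(a ∨ b ∨ c ∨ d ∨ g(a, a), a ∨ b ∨ d) ∨ g(b ∨ c ∨ d, a ∨ b ∨ c ∨ f(d, c, d) ∨ h(d, b, c)), c, a)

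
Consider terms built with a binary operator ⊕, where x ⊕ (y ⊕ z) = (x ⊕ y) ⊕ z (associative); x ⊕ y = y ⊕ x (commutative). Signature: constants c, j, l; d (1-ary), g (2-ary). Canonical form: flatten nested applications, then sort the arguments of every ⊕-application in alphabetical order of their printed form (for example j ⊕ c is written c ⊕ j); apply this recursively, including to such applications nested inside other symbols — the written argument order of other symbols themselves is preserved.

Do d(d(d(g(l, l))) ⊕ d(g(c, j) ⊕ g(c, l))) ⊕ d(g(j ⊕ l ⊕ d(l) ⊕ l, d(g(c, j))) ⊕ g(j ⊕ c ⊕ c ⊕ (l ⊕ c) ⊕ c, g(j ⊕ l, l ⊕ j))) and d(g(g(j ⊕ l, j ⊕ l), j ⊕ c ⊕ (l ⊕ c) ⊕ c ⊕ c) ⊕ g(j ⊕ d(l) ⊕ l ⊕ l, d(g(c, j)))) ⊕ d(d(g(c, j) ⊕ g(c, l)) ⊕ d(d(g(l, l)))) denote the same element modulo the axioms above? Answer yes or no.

Answer: no — d(d(d(g(l, l))) ⊕ d(g(c, j) ⊕ g(c, l))) ⊕ d(g(c ⊕ c ⊕ c ⊕ c ⊕ j ⊕ l, g(j ⊕ l, j ⊕ l)) ⊕ g(d(l) ⊕ j ⊕ l ⊕ l, d(g(c, j)))) vs d(d(d(g(l, l))) ⊕ d(g(c, j) ⊕ g(c, l))) ⊕ d(g(d(l) ⊕ j ⊕ l ⊕ l, d(g(c, j))) ⊕ g(g(j ⊕ l, j ⊕ l), c ⊕ c ⊕ c ⊕ c ⊕ j ⊕ l))

Derivation:
Left:  d(d(d(g(l, l))) ⊕ d(g(c, j) ⊕ g(c, l))) ⊕ d(g(j ⊕ l ⊕ d(l) ⊕ l, d(g(c, j))) ⊕ g(j ⊕ c ⊕ c ⊕ (l ⊕ c) ⊕ c, g(j ⊕ l, l ⊕ j)))
  Canonicalize subterm:  d(g(j ⊕ l ⊕ d(l) ⊕ l, d(g(c, j))) ⊕ g(j ⊕ c ⊕ c ⊕ (l ⊕ c) ⊕ c, g(j ⊕ l, l ⊕ j)))  →  d(g(c ⊕ c ⊕ c ⊕ c ⊕ j ⊕ l, g(j ⊕ l, j ⊕ l)) ⊕ g(d(l) ⊕ j ⊕ l ⊕ l, d(g(c, j))))
  Sort arguments:  d(d(d(g(l, l))) ⊕ d(g(c, j) ⊕ g(c, l))) ⊕ d(g(c ⊕ c ⊕ c ⊕ c ⊕ j ⊕ l, g(j ⊕ l, j ⊕ l)) ⊕ g(d(l) ⊕ j ⊕ l ⊕ l, d(g(c, j))))
Right:  d(g(g(j ⊕ l, j ⊕ l), j ⊕ c ⊕ (l ⊕ c) ⊕ c ⊕ c) ⊕ g(j ⊕ d(l) ⊕ l ⊕ l, d(g(c, j)))) ⊕ d(d(g(c, j) ⊕ g(c, l)) ⊕ d(d(g(l, l))))
  Inside:  d(g(g(j ⊕ l, j ⊕ l), j ⊕ c ⊕ (l ⊕ c) ⊕ c ⊕ c) ⊕ g(j ⊕ d(l) ⊕ l ⊕ l, d(g(c, j))))  →  d(g(d(l) ⊕ j ⊕ l ⊕ l, d(g(c, j))) ⊕ g(g(j ⊕ l, j ⊕ l), c ⊕ c ⊕ c ⊕ c ⊕ j ⊕ l))
  Inside:  d(d(g(c, j) ⊕ g(c, l)) ⊕ d(d(g(l, l))))  →  d(d(d(g(l, l))) ⊕ d(g(c, j) ⊕ g(c, l)))
  Sort arguments:  d(d(d(g(l, l))) ⊕ d(g(c, j) ⊕ g(c, l))) ⊕ d(g(d(l) ⊕ j ⊕ l ⊕ l, d(g(c, j))) ⊕ g(g(j ⊕ l, j ⊕ l), c ⊕ c ⊕ c ⊕ c ⊕ j ⊕ l))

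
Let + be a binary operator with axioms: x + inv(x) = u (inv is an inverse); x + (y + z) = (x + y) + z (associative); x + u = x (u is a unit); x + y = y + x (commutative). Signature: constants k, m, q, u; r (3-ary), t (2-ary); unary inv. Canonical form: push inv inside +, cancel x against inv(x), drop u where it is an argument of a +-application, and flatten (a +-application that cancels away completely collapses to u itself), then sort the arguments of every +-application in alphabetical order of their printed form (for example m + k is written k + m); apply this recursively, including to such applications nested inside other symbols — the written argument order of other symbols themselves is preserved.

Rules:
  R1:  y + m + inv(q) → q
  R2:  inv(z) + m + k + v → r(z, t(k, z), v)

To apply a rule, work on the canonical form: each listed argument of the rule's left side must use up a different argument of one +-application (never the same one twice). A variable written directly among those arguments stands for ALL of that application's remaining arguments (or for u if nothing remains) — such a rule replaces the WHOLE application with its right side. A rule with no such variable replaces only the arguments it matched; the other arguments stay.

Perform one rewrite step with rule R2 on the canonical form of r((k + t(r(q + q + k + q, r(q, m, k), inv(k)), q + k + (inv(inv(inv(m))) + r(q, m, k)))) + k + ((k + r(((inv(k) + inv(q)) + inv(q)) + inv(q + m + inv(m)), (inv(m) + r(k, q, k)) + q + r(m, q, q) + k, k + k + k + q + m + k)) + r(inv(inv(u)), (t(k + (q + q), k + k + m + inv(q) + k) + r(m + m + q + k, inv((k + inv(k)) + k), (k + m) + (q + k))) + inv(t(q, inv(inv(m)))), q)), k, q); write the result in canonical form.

Canonical form:  r(k + k + k + r(inv(k) + inv(q) + inv(q) + inv(q), inv(m) + k + q + r(k, q, k) + r(m, q, q), k + k + k + k + m + q) + r(u, inv(t(q, m)) + r(k + m + m + q, inv(k), k + k + m + q) + t(k + q + q, inv(q) + k + k + k + m), q) + t(r(k + q + q + q, r(q, m, k), inv(k)), inv(m) + k + q + r(q, m, k)), k, q)
R2 matches:  uses inv(q), k, m;  v := k + k, z := q
The variable takes the whole remainder — replace the entire application.
Giving:  r(k + k + k + r(inv(k) + inv(q) + inv(q) + inv(q), inv(m) + k + q + r(k, q, k) + r(m, q, q), k + k + k + k + m + q) + r(u, inv(t(q, m)) + r(k + m + m + q, inv(k), k + k + m + q) + t(k + q + q, r(q, t(k, q), k + k)), q) + t(r(k + q + q + q, r(q, m, k), inv(k)), inv(m) + k + q + r(q, m, k)), k, q)

Answer: r(k + k + k + r(inv(k) + inv(q) + inv(q) + inv(q), inv(m) + k + q + r(k, q, k) + r(m, q, q), k + k + k + k + m + q) + r(u, inv(t(q, m)) + r(k + m + m + q, inv(k), k + k + m + q) + t(k + q + q, r(q, t(k, q), k + k)), q) + t(r(k + q + q + q, r(q, m, k), inv(k)), inv(m) + k + q + r(q, m, k)), k, q)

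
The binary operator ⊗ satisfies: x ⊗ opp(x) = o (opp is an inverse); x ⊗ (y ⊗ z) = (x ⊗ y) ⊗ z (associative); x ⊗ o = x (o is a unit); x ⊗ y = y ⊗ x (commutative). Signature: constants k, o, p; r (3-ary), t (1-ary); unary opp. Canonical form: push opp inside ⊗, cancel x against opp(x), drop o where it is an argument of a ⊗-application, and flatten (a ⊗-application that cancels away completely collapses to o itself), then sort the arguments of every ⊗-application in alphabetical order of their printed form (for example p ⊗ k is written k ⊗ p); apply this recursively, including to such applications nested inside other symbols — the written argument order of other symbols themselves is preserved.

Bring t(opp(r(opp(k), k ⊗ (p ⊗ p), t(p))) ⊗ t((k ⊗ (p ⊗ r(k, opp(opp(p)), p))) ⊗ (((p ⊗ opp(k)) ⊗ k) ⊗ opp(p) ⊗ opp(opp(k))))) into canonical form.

Answer: t(opp(r(opp(k), k ⊗ p ⊗ p, t(p))) ⊗ t(k ⊗ k ⊗ p ⊗ r(k, p, p)))

Derivation:
Focus inside:  opp(r(opp(k), k ⊗ (p ⊗ p), t(p))) ⊗ t((k ⊗ (p ⊗ r(k, opp(opp(p)), p))) ⊗ (((p ⊗ opp(k)) ⊗ k) ⊗ opp(p) ⊗ opp(opp(k))))
Push opp inside:  distribute opp over ⊗ and collapse double opp
Collect:  opp(r(opp(k), k ⊗ p ⊗ p, t(p))) ⊗ t(k ⊗ k ⊗ p ⊗ r(k, p, p))
Put back:  t(opp(r(opp(k), k ⊗ p ⊗ p, t(p))) ⊗ t(k ⊗ k ⊗ p ⊗ r(k, p, p)))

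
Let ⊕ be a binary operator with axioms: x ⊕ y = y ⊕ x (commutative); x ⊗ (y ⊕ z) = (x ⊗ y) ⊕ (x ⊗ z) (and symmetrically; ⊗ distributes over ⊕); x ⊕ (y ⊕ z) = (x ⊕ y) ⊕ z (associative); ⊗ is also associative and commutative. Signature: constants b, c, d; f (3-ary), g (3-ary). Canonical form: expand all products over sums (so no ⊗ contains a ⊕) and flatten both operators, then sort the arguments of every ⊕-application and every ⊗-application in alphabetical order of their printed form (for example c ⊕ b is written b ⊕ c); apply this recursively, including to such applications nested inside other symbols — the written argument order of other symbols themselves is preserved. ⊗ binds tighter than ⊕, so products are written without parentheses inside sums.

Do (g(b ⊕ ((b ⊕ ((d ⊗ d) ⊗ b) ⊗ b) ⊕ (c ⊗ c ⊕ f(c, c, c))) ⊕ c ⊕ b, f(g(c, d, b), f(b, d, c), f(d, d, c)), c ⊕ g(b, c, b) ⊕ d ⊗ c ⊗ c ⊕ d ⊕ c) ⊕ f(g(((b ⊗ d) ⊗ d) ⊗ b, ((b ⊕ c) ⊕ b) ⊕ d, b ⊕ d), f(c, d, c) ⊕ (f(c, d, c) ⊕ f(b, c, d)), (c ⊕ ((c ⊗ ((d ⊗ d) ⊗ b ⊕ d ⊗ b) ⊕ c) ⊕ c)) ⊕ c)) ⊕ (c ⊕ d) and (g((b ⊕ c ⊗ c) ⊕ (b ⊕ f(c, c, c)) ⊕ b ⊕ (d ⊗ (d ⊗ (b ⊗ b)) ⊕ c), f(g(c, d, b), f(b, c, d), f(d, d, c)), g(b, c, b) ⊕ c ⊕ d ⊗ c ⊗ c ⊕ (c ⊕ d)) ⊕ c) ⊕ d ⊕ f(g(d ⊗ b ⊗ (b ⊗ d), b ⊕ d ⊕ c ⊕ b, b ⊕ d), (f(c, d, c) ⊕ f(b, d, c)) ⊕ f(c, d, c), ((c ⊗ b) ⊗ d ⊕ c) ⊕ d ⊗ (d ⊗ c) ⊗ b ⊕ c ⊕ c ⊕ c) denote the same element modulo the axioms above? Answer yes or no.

Answer: no — c ⊕ d ⊕ f(g(b ⊗ b ⊗ d ⊗ d, b ⊕ b ⊕ c ⊕ d, b ⊕ d), f(b, c, d) ⊕ f(c, d, c) ⊕ f(c, d, c), b ⊗ c ⊗ d ⊕ b ⊗ c ⊗ d ⊗ d ⊕ c ⊕ c ⊕ c ⊕ c) ⊕ g(b ⊕ b ⊕ b ⊕ b ⊗ b ⊗ d ⊗ d ⊕ c ⊕ c ⊗ c ⊕ f(c, c, c), f(g(c, d, b), f(b, d, c), f(d, d, c)), c ⊕ c ⊕ c ⊗ c ⊗ d ⊕ d ⊕ g(b, c, b)) vs c ⊕ d ⊕ f(g(b ⊗ b ⊗ d ⊗ d, b ⊕ b ⊕ c ⊕ d, b ⊕ d), f(b, d, c) ⊕ f(c, d, c) ⊕ f(c, d, c), b ⊗ c ⊗ d ⊕ b ⊗ c ⊗ d ⊗ d ⊕ c ⊕ c ⊕ c ⊕ c) ⊕ g(b ⊕ b ⊕ b ⊕ b ⊗ b ⊗ d ⊗ d ⊕ c ⊕ c ⊗ c ⊕ f(c, c, c), f(g(c, d, b), f(b, c, d), f(d, d, c)), c ⊕ c ⊕ c ⊗ c ⊗ d ⊕ d ⊕ g(b, c, b))

Derivation:
Left:  (g(b ⊕ ((b ⊕ ((d ⊗ d) ⊗ b) ⊗ b) ⊕ (c ⊗ c ⊕ f(c, c, c))) ⊕ c ⊕ b, f(g(c, d, b), f(b, d, c), f(d, d, c)), c ⊕ g(b, c, b) ⊕ d ⊗ c ⊗ c ⊕ d ⊕ c) ⊕ f(g(((b ⊗ d) ⊗ d) ⊗ b, ((b ⊕ c) ⊕ b) ⊕ d, b ⊕ d), f(c, d, c) ⊕ (f(c, d, c) ⊕ f(b, c, d)), (c ⊕ ((c ⊗ ((d ⊗ d) ⊗ b ⊕ d ⊗ b) ⊕ c) ⊕ c)) ⊕ c)) ⊕ (c ⊕ d)
  Expand:  g(b ⊕ b ⊕ b ⊕ b ⊗ b ⊗ d ⊗ d ⊕ c ⊕ c ⊗ c ⊕ f(c, c, c), f(g(c, d, b), f(b, d, c), f(d, d, c)), c ⊕ c ⊕ c ⊗ c ⊗ d ⊕ d ⊕ g(b, c, b)) ⊕ f(g(b ⊗ b ⊗ d ⊗ d, b ⊕ b ⊕ c ⊕ d, b ⊕ d), f(b, c, d) ⊕ f(c, d, c) ⊕ f(c, d, c), b ⊗ c ⊗ d ⊕ b ⊗ c ⊗ d ⊗ d ⊕ c ⊕ c ⊕ c ⊕ c) ⊕ c ⊕ d
  Sort arguments:  c ⊕ d ⊕ f(g(b ⊗ b ⊗ d ⊗ d, b ⊕ b ⊕ c ⊕ d, b ⊕ d), f(b, c, d) ⊕ f(c, d, c) ⊕ f(c, d, c), b ⊗ c ⊗ d ⊕ b ⊗ c ⊗ d ⊗ d ⊕ c ⊕ c ⊕ c ⊕ c) ⊕ g(b ⊕ b ⊕ b ⊕ b ⊗ b ⊗ d ⊗ d ⊕ c ⊕ c ⊗ c ⊕ f(c, c, c), f(g(c, d, b), f(b, d, c), f(d, d, c)), c ⊕ c ⊕ c ⊗ c ⊗ d ⊕ d ⊕ g(b, c, b))
Right:  (g((b ⊕ c ⊗ c) ⊕ (b ⊕ f(c, c, c)) ⊕ b ⊕ (d ⊗ (d ⊗ (b ⊗ b)) ⊕ c), f(g(c, d, b), f(b, c, d), f(d, d, c)), g(b, c, b) ⊕ c ⊕ d ⊗ c ⊗ c ⊕ (c ⊕ d)) ⊕ c) ⊕ d ⊕ f(g(d ⊗ b ⊗ (b ⊗ d), b ⊕ d ⊕ c ⊕ b, b ⊕ d), (f(c, d, c) ⊕ f(b, d, c)) ⊕ f(c, d, c), ((c ⊗ b) ⊗ d ⊕ c) ⊕ d ⊗ (d ⊗ c) ⊗ b ⊕ c ⊕ c ⊕ c)
  Flatten:  g(b ⊕ b ⊕ b ⊕ b ⊗ b ⊗ d ⊗ d ⊕ c ⊕ c ⊗ c ⊕ f(c, c, c), f(g(c, d, b), f(b, c, d), f(d, d, c)), c ⊕ c ⊕ c ⊗ c ⊗ d ⊕ d ⊕ g(b, c, b)) ⊕ c ⊕ d ⊕ f(g(b ⊗ b ⊗ d ⊗ d, b ⊕ b ⊕ c ⊕ d, b ⊕ d), f(b, d, c) ⊕ f(c, d, c) ⊕ f(c, d, c), b ⊗ c ⊗ d ⊕ b ⊗ c ⊗ d ⊗ d ⊕ c ⊕ c ⊕ c ⊕ c)
  Sort arguments:  c ⊕ d ⊕ f(g(b ⊗ b ⊗ d ⊗ d, b ⊕ b ⊕ c ⊕ d, b ⊕ d), f(b, d, c) ⊕ f(c, d, c) ⊕ f(c, d, c), b ⊗ c ⊗ d ⊕ b ⊗ c ⊗ d ⊗ d ⊕ c ⊕ c ⊕ c ⊕ c) ⊕ g(b ⊕ b ⊕ b ⊕ b ⊗ b ⊗ d ⊗ d ⊕ c ⊕ c ⊗ c ⊕ f(c, c, c), f(g(c, d, b), f(b, c, d), f(d, d, c)), c ⊕ c ⊕ c ⊗ c ⊗ d ⊕ d ⊕ g(b, c, b))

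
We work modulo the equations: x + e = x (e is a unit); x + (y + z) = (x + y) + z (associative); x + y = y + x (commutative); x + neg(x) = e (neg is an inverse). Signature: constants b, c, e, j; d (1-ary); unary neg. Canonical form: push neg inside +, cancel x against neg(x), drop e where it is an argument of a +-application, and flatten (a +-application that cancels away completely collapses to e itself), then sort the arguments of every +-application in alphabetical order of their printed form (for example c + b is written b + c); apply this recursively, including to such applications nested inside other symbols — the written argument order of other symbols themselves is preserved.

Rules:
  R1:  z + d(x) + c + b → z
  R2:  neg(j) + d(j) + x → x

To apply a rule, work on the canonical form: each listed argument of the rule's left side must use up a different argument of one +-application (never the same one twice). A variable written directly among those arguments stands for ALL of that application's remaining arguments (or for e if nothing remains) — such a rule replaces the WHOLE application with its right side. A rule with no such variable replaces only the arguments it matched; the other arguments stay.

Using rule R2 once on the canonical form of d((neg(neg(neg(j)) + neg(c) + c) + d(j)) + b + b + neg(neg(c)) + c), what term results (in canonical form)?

Answer: d(b + b + c + c)

Derivation:
Canonical form:  d(b + b + c + c + d(j) + neg(j))
Match R2:  consume d(j), neg(j);  x := b + b + c + c
Every leftover argument binds to the variable; the entire application is replaced.
Giving:  d(b + b + c + c)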